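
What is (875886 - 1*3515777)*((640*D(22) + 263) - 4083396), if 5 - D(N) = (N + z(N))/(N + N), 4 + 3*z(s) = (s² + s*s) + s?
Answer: 355873433894119/33 ≈ 1.0784e+13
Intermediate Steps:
z(s) = -4/3 + s/3 + 2*s²/3 (z(s) = -4/3 + ((s² + s*s) + s)/3 = -4/3 + ((s² + s²) + s)/3 = -4/3 + (2*s² + s)/3 = -4/3 + (s + 2*s²)/3 = -4/3 + (s/3 + 2*s²/3) = -4/3 + s/3 + 2*s²/3)
D(N) = 5 - (-4/3 + 2*N²/3 + 4*N/3)/(2*N) (D(N) = 5 - (N + (-4/3 + N/3 + 2*N²/3))/(N + N) = 5 - (-4/3 + 2*N²/3 + 4*N/3)/(2*N))
(875886 - 1*3515777)*((640*D(22) + 263) - 4083396) = (875886 - 1*3515777)*((640*((⅓)*(2 - 1*22² + 13*22)/22) + 263) - 4083396) = (875886 - 3515777)*((640*((⅓)*(1/22)*(2 - 1*484 + 286)) + 263) - 4083396) = -2639891*((640*((⅓)*(1/22)*(2 - 484 + 286)) + 263) - 4083396) = -2639891*((640*((⅓)*(1/22)*(-196)) + 263) - 4083396) = -2639891*((640*(-98/33) + 263) - 4083396) = -2639891*((-62720/33 + 263) - 4083396) = -2639891*(-54041/33 - 4083396) = -2639891*(-134806109/33) = 355873433894119/33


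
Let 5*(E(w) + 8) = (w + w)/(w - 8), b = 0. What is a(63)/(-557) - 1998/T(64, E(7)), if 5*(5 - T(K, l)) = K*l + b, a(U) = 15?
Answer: -27875865/1994617 ≈ -13.976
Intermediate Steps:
E(w) = -8 + 2*w/(5*(-8 + w)) (E(w) = -8 + ((w + w)/(w - 8))/5 = -8 + ((2*w)/(-8 + w))/5 = -8 + (2*w/(-8 + w))/5 = -8 + 2*w/(5*(-8 + w)))
T(K, l) = 5 - K*l/5 (T(K, l) = 5 - (K*l + 0)/5 = 5 - K*l/5)
a(63)/(-557) - 1998/T(64, E(7)) = 15/(-557) - 1998/(5 - 1/5*64*2*(160 - 19*7)/(5*(-8 + 7))) = 15*(-1/557) - 1998/(5 - 1/5*64*(2/5)*(160 - 133)/(-1)) = -15/557 - 1998/(5 - 1/5*64*(2/5)*(-1)*27) = -15/557 - 1998/(5 - 1/5*64*(-54/5)) = -15/557 - 1998/(5 + 3456/25) = -15/557 - 1998/3581/25 = -15/557 - 1998*25/3581 = -15/557 - 49950/3581 = -27875865/1994617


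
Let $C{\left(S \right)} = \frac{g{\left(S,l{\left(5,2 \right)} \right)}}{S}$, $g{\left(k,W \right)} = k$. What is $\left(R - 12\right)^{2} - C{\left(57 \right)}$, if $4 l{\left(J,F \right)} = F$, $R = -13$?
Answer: $624$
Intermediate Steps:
$l{\left(J,F \right)} = \frac{F}{4}$
$C{\left(S \right)} = 1$ ($C{\left(S \right)} = \frac{S}{S} = 1$)
$\left(R - 12\right)^{2} - C{\left(57 \right)} = \left(-13 - 12\right)^{2} - 1 = \left(-25\right)^{2} - 1 = 625 - 1 = 624$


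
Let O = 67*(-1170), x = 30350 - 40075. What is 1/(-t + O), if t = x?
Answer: -1/68665 ≈ -1.4563e-5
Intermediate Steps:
x = -9725
t = -9725
O = -78390
1/(-t + O) = 1/(-1*(-9725) - 78390) = 1/(9725 - 78390) = 1/(-68665) = -1/68665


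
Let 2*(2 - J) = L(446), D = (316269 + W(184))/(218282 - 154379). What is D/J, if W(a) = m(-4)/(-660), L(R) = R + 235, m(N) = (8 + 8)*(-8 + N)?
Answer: -4969946/339918315 ≈ -0.014621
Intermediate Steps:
m(N) = -128 + 16*N (m(N) = 16*(-8 + N) = -128 + 16*N)
L(R) = 235 + R
W(a) = 16/55 (W(a) = (-128 + 16*(-4))/(-660) = (-128 - 64)*(-1/660) = -192*(-1/660) = 16/55)
D = 2484973/502095 (D = (316269 + 16/55)/(218282 - 154379) = (17394811/55)/63903 = (17394811/55)*(1/63903) = 2484973/502095 ≈ 4.9492)
J = -677/2 (J = 2 - (235 + 446)/2 = 2 - 1/2*681 = 2 - 681/2 = -677/2 ≈ -338.50)
D/J = 2484973/(502095*(-677/2)) = (2484973/502095)*(-2/677) = -4969946/339918315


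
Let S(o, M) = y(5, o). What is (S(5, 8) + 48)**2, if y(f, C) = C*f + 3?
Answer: 5776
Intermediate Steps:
y(f, C) = 3 + C*f
S(o, M) = 3 + 5*o (S(o, M) = 3 + o*5 = 3 + 5*o)
(S(5, 8) + 48)**2 = ((3 + 5*5) + 48)**2 = ((3 + 25) + 48)**2 = (28 + 48)**2 = 76**2 = 5776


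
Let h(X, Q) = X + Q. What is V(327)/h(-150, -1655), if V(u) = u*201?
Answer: -65727/1805 ≈ -36.414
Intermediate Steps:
h(X, Q) = Q + X
V(u) = 201*u
V(327)/h(-150, -1655) = (201*327)/(-1655 - 150) = 65727/(-1805) = 65727*(-1/1805) = -65727/1805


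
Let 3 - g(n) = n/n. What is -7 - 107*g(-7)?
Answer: -221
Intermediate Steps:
g(n) = 2 (g(n) = 3 - n/n = 3 - 1*1 = 3 - 1 = 2)
-7 - 107*g(-7) = -7 - 107*2 = -7 - 214 = -221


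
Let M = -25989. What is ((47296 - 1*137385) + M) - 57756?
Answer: -173834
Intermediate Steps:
((47296 - 1*137385) + M) - 57756 = ((47296 - 1*137385) - 25989) - 57756 = ((47296 - 137385) - 25989) - 57756 = (-90089 - 25989) - 57756 = -116078 - 57756 = -173834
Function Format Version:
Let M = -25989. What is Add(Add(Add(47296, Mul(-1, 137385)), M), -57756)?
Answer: -173834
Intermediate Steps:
Add(Add(Add(47296, Mul(-1, 137385)), M), -57756) = Add(Add(Add(47296, Mul(-1, 137385)), -25989), -57756) = Add(Add(Add(47296, -137385), -25989), -57756) = Add(Add(-90089, -25989), -57756) = Add(-116078, -57756) = -173834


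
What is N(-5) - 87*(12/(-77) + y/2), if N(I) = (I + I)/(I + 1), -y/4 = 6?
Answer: 163249/154 ≈ 1060.1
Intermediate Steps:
y = -24 (y = -4*6 = -24)
N(I) = 2*I/(1 + I) (N(I) = (2*I)/(1 + I) = 2*I/(1 + I))
N(-5) - 87*(12/(-77) + y/2) = 2*(-5)/(1 - 5) - 87*(12/(-77) - 24/2) = 2*(-5)/(-4) - 87*(12*(-1/77) - 24*½) = 2*(-5)*(-¼) - 87*(-12/77 - 12) = 5/2 - 87*(-936/77) = 5/2 + 81432/77 = 163249/154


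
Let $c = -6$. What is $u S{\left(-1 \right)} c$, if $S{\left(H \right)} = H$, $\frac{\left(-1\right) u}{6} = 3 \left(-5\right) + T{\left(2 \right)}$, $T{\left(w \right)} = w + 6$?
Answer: $252$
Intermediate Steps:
$T{\left(w \right)} = 6 + w$
$u = 42$ ($u = - 6 \left(3 \left(-5\right) + \left(6 + 2\right)\right) = - 6 \left(-15 + 8\right) = \left(-6\right) \left(-7\right) = 42$)
$u S{\left(-1 \right)} c = 42 \left(-1\right) \left(-6\right) = \left(-42\right) \left(-6\right) = 252$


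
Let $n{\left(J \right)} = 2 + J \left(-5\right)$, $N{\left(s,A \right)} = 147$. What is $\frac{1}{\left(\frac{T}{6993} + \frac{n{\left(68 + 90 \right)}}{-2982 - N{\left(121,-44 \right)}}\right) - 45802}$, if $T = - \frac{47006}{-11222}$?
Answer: $- \frac{5846420727}{267776286287263} \approx -2.1833 \cdot 10^{-5}$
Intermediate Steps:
$n{\left(J \right)} = 2 - 5 J$
$T = \frac{23503}{5611}$ ($T = \left(-47006\right) \left(- \frac{1}{11222}\right) = \frac{23503}{5611} \approx 4.1887$)
$\frac{1}{\left(\frac{T}{6993} + \frac{n{\left(68 + 90 \right)}}{-2982 - N{\left(121,-44 \right)}}\right) - 45802} = \frac{1}{\left(\frac{23503}{5611 \cdot 6993} + \frac{2 - 5 \left(68 + 90\right)}{-2982 - 147}\right) - 45802} = \frac{1}{\left(\frac{23503}{5611} \cdot \frac{1}{6993} + \frac{2 - 790}{-2982 - 147}\right) - 45802} = \frac{1}{\left(\frac{23503}{39237723} + \frac{2 - 790}{-3129}\right) - 45802} = \frac{1}{\left(\frac{23503}{39237723} - - \frac{788}{3129}\right) - 45802} = \frac{1}{\left(\frac{23503}{39237723} + \frac{788}{3129}\right) - 45802} = \frac{1}{\frac{1475850791}{5846420727} - 45802} = \frac{1}{- \frac{267776286287263}{5846420727}} = - \frac{5846420727}{267776286287263}$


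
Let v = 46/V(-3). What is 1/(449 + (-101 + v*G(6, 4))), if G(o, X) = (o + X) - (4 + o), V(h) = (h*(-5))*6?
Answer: 1/348 ≈ 0.0028736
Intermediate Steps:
V(h) = -30*h (V(h) = -5*h*6 = -30*h)
G(o, X) = -4 + X (G(o, X) = (X + o) + (-4 - o) = -4 + X)
v = 23/45 (v = 46/((-30*(-3))) = 46/90 = 46*(1/90) = 23/45 ≈ 0.51111)
1/(449 + (-101 + v*G(6, 4))) = 1/(449 + (-101 + 23*(-4 + 4)/45)) = 1/(449 + (-101 + (23/45)*0)) = 1/(449 + (-101 + 0)) = 1/(449 - 101) = 1/348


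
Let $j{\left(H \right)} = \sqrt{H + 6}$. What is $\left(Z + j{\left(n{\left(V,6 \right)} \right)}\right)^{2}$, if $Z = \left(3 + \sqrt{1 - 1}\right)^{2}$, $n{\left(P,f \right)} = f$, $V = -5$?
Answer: $93 + 36 \sqrt{3} \approx 155.35$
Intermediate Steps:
$Z = 9$ ($Z = \left(3 + \sqrt{0}\right)^{2} = \left(3 + 0\right)^{2} = 3^{2} = 9$)
$j{\left(H \right)} = \sqrt{6 + H}$
$\left(Z + j{\left(n{\left(V,6 \right)} \right)}\right)^{2} = \left(9 + \sqrt{6 + 6}\right)^{2} = \left(9 + \sqrt{12}\right)^{2} = \left(9 + 2 \sqrt{3}\right)^{2}$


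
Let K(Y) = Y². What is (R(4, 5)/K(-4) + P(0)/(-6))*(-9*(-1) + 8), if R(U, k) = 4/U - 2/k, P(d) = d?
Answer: 51/80 ≈ 0.63750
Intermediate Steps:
R(U, k) = -2/k + 4/U
(R(4, 5)/K(-4) + P(0)/(-6))*(-9*(-1) + 8) = ((-2/5 + 4/4)/((-4)²) + 0/(-6))*(-9*(-1) + 8) = ((-2*⅕ + 4*(¼))/16 + 0*(-⅙))*(9 + 8) = ((-⅖ + 1)*(1/16) + 0)*17 = ((⅗)*(1/16) + 0)*17 = (3/80 + 0)*17 = (3/80)*17 = 51/80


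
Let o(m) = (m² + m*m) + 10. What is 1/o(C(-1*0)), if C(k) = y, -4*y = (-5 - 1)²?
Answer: 1/172 ≈ 0.0058140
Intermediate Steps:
y = -9 (y = -(-5 - 1)²/4 = -¼*(-6)² = -¼*36 = -9)
C(k) = -9
o(m) = 10 + 2*m² (o(m) = (m² + m²) + 10 = 2*m² + 10 = 10 + 2*m²)
1/o(C(-1*0)) = 1/(10 + 2*(-9)²) = 1/(10 + 2*81) = 1/(10 + 162) = 1/172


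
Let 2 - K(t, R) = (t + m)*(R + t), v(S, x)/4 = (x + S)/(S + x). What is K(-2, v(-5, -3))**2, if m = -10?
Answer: 676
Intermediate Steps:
v(S, x) = 4 (v(S, x) = 4*((x + S)/(S + x)) = 4*((S + x)/(S + x)) = 4*1 = 4)
K(t, R) = 2 - (-10 + t)*(R + t) (K(t, R) = 2 - (t - 10)*(R + t) = 2 - (-10 + t)*(R + t))
K(-2, v(-5, -3))**2 = (2 - 1*(-2)**2 + 10*4 + 10*(-2) - 1*4*(-2))**2 = (2 - 1*4 + 40 - 20 + 8)**2 = (2 - 4 + 40 - 20 + 8)**2 = 26**2 = 676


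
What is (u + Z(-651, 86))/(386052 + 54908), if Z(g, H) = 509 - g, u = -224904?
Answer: -1748/3445 ≈ -0.50740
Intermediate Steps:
(u + Z(-651, 86))/(386052 + 54908) = (-224904 + (509 - 1*(-651)))/(386052 + 54908) = (-224904 + (509 + 651))/440960 = (-224904 + 1160)*(1/440960) = -223744*1/440960 = -1748/3445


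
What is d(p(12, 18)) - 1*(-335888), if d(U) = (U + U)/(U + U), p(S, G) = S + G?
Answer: 335889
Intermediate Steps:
p(S, G) = G + S
d(U) = 1 (d(U) = (2*U)/((2*U)) = (2*U)*(1/(2*U)) = 1)
d(p(12, 18)) - 1*(-335888) = 1 - 1*(-335888) = 1 + 335888 = 335889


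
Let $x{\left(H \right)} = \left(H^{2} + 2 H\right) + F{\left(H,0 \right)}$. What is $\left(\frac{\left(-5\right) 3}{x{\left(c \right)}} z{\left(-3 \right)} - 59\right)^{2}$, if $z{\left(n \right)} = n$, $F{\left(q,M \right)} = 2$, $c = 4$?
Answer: $\frac{2217121}{676} \approx 3279.8$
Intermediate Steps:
$x{\left(H \right)} = 2 + H^{2} + 2 H$ ($x{\left(H \right)} = \left(H^{2} + 2 H\right) + 2 = 2 + H^{2} + 2 H$)
$\left(\frac{\left(-5\right) 3}{x{\left(c \right)}} z{\left(-3 \right)} - 59\right)^{2} = \left(\frac{\left(-5\right) 3}{2 + 4^{2} + 2 \cdot 4} \left(-3\right) - 59\right)^{2} = \left(- \frac{15}{2 + 16 + 8} \left(-3\right) - 59\right)^{2} = \left(- \frac{15}{26} \left(-3\right) - 59\right)^{2} = \left(\left(-15\right) \frac{1}{26} \left(-3\right) - 59\right)^{2} = \left(\left(- \frac{15}{26}\right) \left(-3\right) - 59\right)^{2} = \left(\frac{45}{26} - 59\right)^{2} = \left(- \frac{1489}{26}\right)^{2} = \frac{2217121}{676}$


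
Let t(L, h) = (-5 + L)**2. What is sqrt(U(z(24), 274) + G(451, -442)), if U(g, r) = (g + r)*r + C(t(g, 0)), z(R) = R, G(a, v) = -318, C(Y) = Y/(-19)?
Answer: 3*sqrt(9035) ≈ 285.16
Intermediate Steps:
C(Y) = -Y/19 (C(Y) = Y*(-1/19) = -Y/19)
U(g, r) = -(-5 + g)**2/19 + r*(g + r) (U(g, r) = (g + r)*r - (-5 + g)**2/19 = r*(g + r) - (-5 + g)**2/19 = -(-5 + g)**2/19 + r*(g + r))
sqrt(U(z(24), 274) + G(451, -442)) = sqrt((274**2 - (-5 + 24)**2/19 + 24*274) - 318) = sqrt((75076 - 1/19*19**2 + 6576) - 318) = sqrt((75076 - 1/19*361 + 6576) - 318) = sqrt((75076 - 19 + 6576) - 318) = sqrt(81633 - 318) = sqrt(81315) = 3*sqrt(9035)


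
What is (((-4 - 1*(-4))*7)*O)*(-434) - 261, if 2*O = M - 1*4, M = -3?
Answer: -261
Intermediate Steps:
O = -7/2 (O = (-3 - 1*4)/2 = (-3 - 4)/2 = (½)*(-7) = -7/2 ≈ -3.5000)
(((-4 - 1*(-4))*7)*O)*(-434) - 261 = (((-4 - 1*(-4))*7)*(-7/2))*(-434) - 261 = (((-4 + 4)*7)*(-7/2))*(-434) - 261 = ((0*7)*(-7/2))*(-434) - 261 = (0*(-7/2))*(-434) - 261 = 0*(-434) - 261 = 0 - 261 = -261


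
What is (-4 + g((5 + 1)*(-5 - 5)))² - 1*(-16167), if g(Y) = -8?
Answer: 16311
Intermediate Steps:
(-4 + g((5 + 1)*(-5 - 5)))² - 1*(-16167) = (-4 - 8)² - 1*(-16167) = (-12)² + 16167 = 144 + 16167 = 16311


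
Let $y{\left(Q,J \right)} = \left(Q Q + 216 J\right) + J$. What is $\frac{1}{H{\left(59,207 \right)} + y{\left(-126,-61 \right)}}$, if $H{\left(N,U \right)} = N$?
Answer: $\frac{1}{2698} \approx 0.00037064$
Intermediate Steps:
$y{\left(Q,J \right)} = Q^{2} + 217 J$ ($y{\left(Q,J \right)} = \left(Q^{2} + 216 J\right) + J = Q^{2} + 217 J$)
$\frac{1}{H{\left(59,207 \right)} + y{\left(-126,-61 \right)}} = \frac{1}{59 + \left(\left(-126\right)^{2} + 217 \left(-61\right)\right)} = \frac{1}{59 + \left(15876 - 13237\right)} = \frac{1}{59 + 2639} = \frac{1}{2698}$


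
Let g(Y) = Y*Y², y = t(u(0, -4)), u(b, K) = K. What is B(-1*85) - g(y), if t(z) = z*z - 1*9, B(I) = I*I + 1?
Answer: 6883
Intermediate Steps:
B(I) = 1 + I² (B(I) = I² + 1 = 1 + I²)
t(z) = -9 + z² (t(z) = z² - 9 = -9 + z²)
y = 7 (y = -9 + (-4)² = -9 + 16 = 7)
g(Y) = Y³
B(-1*85) - g(y) = (1 + (-1*85)²) - 1*7³ = (1 + (-85)²) - 1*343 = (1 + 7225) - 343 = 7226 - 343 = 6883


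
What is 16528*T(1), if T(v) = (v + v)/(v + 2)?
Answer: 33056/3 ≈ 11019.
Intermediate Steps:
T(v) = 2*v/(2 + v) (T(v) = (2*v)/(2 + v) = 2*v/(2 + v))
16528*T(1) = 16528*(2*1/(2 + 1)) = 16528*(2*1/3) = 16528*(2*1*(1/3)) = 16528*(2/3) = 33056/3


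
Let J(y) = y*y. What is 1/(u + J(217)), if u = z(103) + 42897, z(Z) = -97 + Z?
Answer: 1/89992 ≈ 1.1112e-5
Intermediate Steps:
J(y) = y**2
u = 42903 (u = (-97 + 103) + 42897 = 6 + 42897 = 42903)
1/(u + J(217)) = 1/(42903 + 217**2) = 1/(42903 + 47089) = 1/89992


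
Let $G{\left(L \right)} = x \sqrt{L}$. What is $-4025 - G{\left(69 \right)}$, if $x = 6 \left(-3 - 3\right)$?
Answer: $-4025 + 36 \sqrt{69} \approx -3726.0$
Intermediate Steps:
$x = -36$ ($x = 6 \left(-6\right) = -36$)
$G{\left(L \right)} = - 36 \sqrt{L}$
$-4025 - G{\left(69 \right)} = -4025 - - 36 \sqrt{69} = -4025 + 36 \sqrt{69}$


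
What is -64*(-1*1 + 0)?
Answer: 64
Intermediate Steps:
-64*(-1*1 + 0) = -64*(-1 + 0) = -64*(-1) = 64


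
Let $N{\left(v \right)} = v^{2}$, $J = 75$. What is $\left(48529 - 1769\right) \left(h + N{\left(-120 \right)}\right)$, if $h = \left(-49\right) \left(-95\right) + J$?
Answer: $894518800$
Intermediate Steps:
$h = 4730$ ($h = \left(-49\right) \left(-95\right) + 75 = 4655 + 75 = 4730$)
$\left(48529 - 1769\right) \left(h + N{\left(-120 \right)}\right) = \left(48529 - 1769\right) \left(4730 + \left(-120\right)^{2}\right) = 46760 \left(4730 + 14400\right) = 46760 \cdot 19130 = 894518800$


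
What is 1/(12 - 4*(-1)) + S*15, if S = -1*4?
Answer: -959/16 ≈ -59.938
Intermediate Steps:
S = -4
1/(12 - 4*(-1)) + S*15 = 1/(12 - 4*(-1)) - 4*15 = 1/(12 + 4) - 60 = 1/16 - 60 = -959/16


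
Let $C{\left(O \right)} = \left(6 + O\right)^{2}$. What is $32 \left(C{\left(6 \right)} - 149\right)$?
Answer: $-160$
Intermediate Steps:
$32 \left(C{\left(6 \right)} - 149\right) = 32 \left(\left(6 + 6\right)^{2} - 149\right) = 32 \left(12^{2} - 149\right) = 32 \left(144 - 149\right) = 32 \left(-5\right) = -160$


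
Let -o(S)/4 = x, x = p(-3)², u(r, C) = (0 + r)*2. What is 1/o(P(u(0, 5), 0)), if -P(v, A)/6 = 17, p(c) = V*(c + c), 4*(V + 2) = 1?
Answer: -1/441 ≈ -0.0022676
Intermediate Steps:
V = -7/4 (V = -2 + (¼)*1 = -2 + ¼ = -7/4 ≈ -1.7500)
p(c) = -7*c/2 (p(c) = -7*(c + c)/4 = -7*c/2)
u(r, C) = 2*r (u(r, C) = r*2 = 2*r)
P(v, A) = -102 (P(v, A) = -6*17 = -102)
x = 441/4 (x = (-7/2*(-3))² = (21/2)² = 441/4 ≈ 110.25)
o(S) = -441 (o(S) = -4*441/4 = -441)
1/o(P(u(0, 5), 0)) = 1/(-441) = -1/441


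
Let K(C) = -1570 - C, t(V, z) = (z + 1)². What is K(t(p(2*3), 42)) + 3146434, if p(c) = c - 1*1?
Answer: 3143015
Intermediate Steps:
p(c) = -1 + c (p(c) = c - 1 = -1 + c)
t(V, z) = (1 + z)²
K(t(p(2*3), 42)) + 3146434 = (-1570 - (1 + 42)²) + 3146434 = (-1570 - 1*43²) + 3146434 = (-1570 - 1*1849) + 3146434 = (-1570 - 1849) + 3146434 = -3419 + 3146434 = 3143015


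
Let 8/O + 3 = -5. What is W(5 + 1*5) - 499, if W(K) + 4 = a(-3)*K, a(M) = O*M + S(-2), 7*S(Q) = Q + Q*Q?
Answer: -3291/7 ≈ -470.14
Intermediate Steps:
S(Q) = Q/7 + Q²/7 (S(Q) = (Q + Q*Q)/7 = (Q + Q²)/7 = Q/7 + Q²/7)
O = -1 (O = 8/(-3 - 5) = 8/(-8) = 8*(-⅛) = -1)
a(M) = 2/7 - M (a(M) = -M + (⅐)*(-2)*(1 - 2) = -M + (⅐)*(-2)*(-1) = -M + 2/7 = 2/7 - M)
W(K) = -4 + 23*K/7 (W(K) = -4 + (2/7 - 1*(-3))*K = -4 + (2/7 + 3)*K = -4 + 23*K/7)
W(5 + 1*5) - 499 = (-4 + 23*(5 + 1*5)/7) - 499 = (-4 + 23*(5 + 5)/7) - 499 = (-4 + (23/7)*10) - 499 = (-4 + 230/7) - 499 = 202/7 - 499 = -3291/7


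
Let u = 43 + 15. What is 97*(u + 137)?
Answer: 18915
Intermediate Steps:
u = 58
97*(u + 137) = 97*(58 + 137) = 97*195 = 18915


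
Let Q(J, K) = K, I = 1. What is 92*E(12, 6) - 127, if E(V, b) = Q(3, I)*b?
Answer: 425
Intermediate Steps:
E(V, b) = b (E(V, b) = 1*b = b)
92*E(12, 6) - 127 = 92*6 - 127 = 552 - 127 = 425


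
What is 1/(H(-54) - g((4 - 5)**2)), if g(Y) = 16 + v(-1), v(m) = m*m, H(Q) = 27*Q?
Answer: -1/1475 ≈ -0.00067797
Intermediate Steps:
v(m) = m**2
g(Y) = 17 (g(Y) = 16 + (-1)**2 = 16 + 1 = 17)
1/(H(-54) - g((4 - 5)**2)) = 1/(27*(-54) - 1*17) = 1/(-1458 - 17) = 1/(-1475) = -1/1475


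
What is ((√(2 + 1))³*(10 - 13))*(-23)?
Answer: 207*√3 ≈ 358.53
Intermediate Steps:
((√(2 + 1))³*(10 - 13))*(-23) = ((√3)³*(-3))*(-23) = ((3*√3)*(-3))*(-23) = -9*√3*(-23) = 207*√3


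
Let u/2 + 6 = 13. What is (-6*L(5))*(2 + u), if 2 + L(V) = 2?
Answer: 0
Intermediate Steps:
u = 14 (u = -12 + 2*13 = -12 + 26 = 14)
L(V) = 0 (L(V) = -2 + 2 = 0)
(-6*L(5))*(2 + u) = (-6*0)*(2 + 14) = 0*16 = 0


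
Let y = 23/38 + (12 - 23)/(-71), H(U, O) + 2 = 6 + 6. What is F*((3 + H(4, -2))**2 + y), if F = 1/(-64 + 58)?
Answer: -152671/5396 ≈ -28.293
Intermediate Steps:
H(U, O) = 10 (H(U, O) = -2 + (6 + 6) = -2 + 12 = 10)
F = -1/6 (F = 1/(-6) = -1/6 ≈ -0.16667)
y = 2051/2698 (y = 23*(1/38) - 11*(-1/71) = 23/38 + 11/71 = 2051/2698 ≈ 0.76019)
F*((3 + H(4, -2))**2 + y) = -((3 + 10)**2 + 2051/2698)/6 = -(13**2 + 2051/2698)/6 = -(169 + 2051/2698)/6 = -1/6*458013/2698 = -152671/5396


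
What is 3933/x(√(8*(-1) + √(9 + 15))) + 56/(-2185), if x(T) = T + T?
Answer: -56/2185 - 3933*I*√2/(4*√(4 - √6)) ≈ -0.025629 - 1116.7*I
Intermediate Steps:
x(T) = 2*T
3933/x(√(8*(-1) + √(9 + 15))) + 56/(-2185) = 3933/((2*√(8*(-1) + √(9 + 15)))) + 56/(-2185) = 3933/((2*√(-8 + √24))) + 56*(-1/2185) = 3933/((2*√(-8 + 2*√6))) - 56/2185 = 3933*(1/(2*√(-8 + 2*√6))) - 56/2185 = 3933/(2*√(-8 + 2*√6)) - 56/2185 = -56/2185 + 3933/(2*√(-8 + 2*√6))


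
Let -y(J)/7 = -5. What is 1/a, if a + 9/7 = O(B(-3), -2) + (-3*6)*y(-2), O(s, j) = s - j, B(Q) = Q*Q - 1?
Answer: -7/4349 ≈ -0.0016096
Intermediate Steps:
B(Q) = -1 + Q**2 (B(Q) = Q**2 - 1 = -1 + Q**2)
y(J) = 35 (y(J) = -7*(-5) = 35)
a = -4349/7 (a = -9/7 + (((-1 + (-3)**2) - 1*(-2)) - 3*6*35) = -9/7 + (((-1 + 9) + 2) - 18*35) = -9/7 + ((8 + 2) - 630) = -9/7 + (10 - 630) = -9/7 - 620 = -4349/7 ≈ -621.29)
1/a = 1/(-4349/7) = -7/4349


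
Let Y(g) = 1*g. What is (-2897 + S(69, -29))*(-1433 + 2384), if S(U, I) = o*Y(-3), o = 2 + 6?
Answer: -2777871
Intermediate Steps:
Y(g) = g
o = 8
S(U, I) = -24 (S(U, I) = 8*(-3) = -24)
(-2897 + S(69, -29))*(-1433 + 2384) = (-2897 - 24)*(-1433 + 2384) = -2921*951 = -2777871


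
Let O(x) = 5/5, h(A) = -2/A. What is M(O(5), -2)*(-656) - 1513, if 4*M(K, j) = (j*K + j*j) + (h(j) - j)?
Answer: -2333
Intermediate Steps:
O(x) = 1 (O(x) = 5*(⅕) = 1)
M(K, j) = -1/(2*j) - j/4 + j²/4 + K*j/4 (M(K, j) = ((j*K + j*j) + (-2/j - j))/4 = ((K*j + j²) + (-j - 2/j))/4 = ((j² + K*j) + (-j - 2/j))/4 = (j² - j - 2/j + K*j)/4 = -1/(2*j) - j/4 + j²/4 + K*j/4)
M(O(5), -2)*(-656) - 1513 = ((¼)*(-2 + (-2)²*(-1 + 1 - 2))/(-2))*(-656) - 1513 = ((¼)*(-½)*(-2 + 4*(-2)))*(-656) - 1513 = ((¼)*(-½)*(-2 - 8))*(-656) - 1513 = ((¼)*(-½)*(-10))*(-656) - 1513 = (5/4)*(-656) - 1513 = -820 - 1513 = -2333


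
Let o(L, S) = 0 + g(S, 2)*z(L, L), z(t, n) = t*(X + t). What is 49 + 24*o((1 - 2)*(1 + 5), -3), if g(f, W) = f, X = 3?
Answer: -1247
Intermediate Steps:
z(t, n) = t*(3 + t)
o(L, S) = L*S*(3 + L) (o(L, S) = 0 + S*(L*(3 + L)) = 0 + L*S*(3 + L) = L*S*(3 + L))
49 + 24*o((1 - 2)*(1 + 5), -3) = 49 + 24*(((1 - 2)*(1 + 5))*(-3)*(3 + (1 - 2)*(1 + 5))) = 49 + 24*(-1*6*(-3)*(3 - 1*6)) = 49 + 24*(-6*(-3)*(3 - 6)) = 49 + 24*(-6*(-3)*(-3)) = 49 + 24*(-54) = 49 - 1296 = -1247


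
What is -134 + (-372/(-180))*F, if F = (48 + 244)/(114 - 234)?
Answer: -62563/450 ≈ -139.03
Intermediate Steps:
F = -73/30 (F = 292/(-120) = 292*(-1/120) = -73/30 ≈ -2.4333)
-134 + (-372/(-180))*F = -134 - 372/(-180)*(-73/30) = -134 - 372*(-1/180)*(-73/30) = -134 + (31/15)*(-73/30) = -134 - 2263/450 = -62563/450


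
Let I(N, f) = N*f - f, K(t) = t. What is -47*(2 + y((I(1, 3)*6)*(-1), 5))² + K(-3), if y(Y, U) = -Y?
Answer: -191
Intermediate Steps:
I(N, f) = -f + N*f
-47*(2 + y((I(1, 3)*6)*(-1), 5))² + K(-3) = -47*(2 - (3*(-1 + 1))*6*(-1))² - 3 = -47*(2 - (3*0)*6*(-1))² - 3 = -47*(2 - 0*6*(-1))² - 3 = -47*(2 - 0*(-1))² - 3 = -47*(2 - 1*0)² - 3 = -47*(2 + 0)² - 3 = -47*2² - 3 = -47*4 - 3 = -188 - 3 = -191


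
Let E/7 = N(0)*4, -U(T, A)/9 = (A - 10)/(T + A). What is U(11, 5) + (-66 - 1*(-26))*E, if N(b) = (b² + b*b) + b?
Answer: 45/16 ≈ 2.8125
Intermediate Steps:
U(T, A) = -9*(-10 + A)/(A + T) (U(T, A) = -9*(A - 10)/(T + A) = -9*(-10 + A)/(A + T))
N(b) = b + 2*b² (N(b) = (b² + b²) + b = 2*b² + b = b + 2*b²)
E = 0 (E = 7*((0*(1 + 2*0))*4) = 7*((0*(1 + 0))*4) = 7*((0*1)*4) = 7*(0*4) = 7*0 = 0)
U(11, 5) + (-66 - 1*(-26))*E = 9*(10 - 1*5)/(5 + 11) + (-66 - 1*(-26))*0 = 9*(10 - 5)/16 + (-66 + 26)*0 = 9*(1/16)*5 - 40*0 = 45/16 + 0 = 45/16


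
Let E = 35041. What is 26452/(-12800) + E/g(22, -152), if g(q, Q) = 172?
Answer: 27748441/137600 ≈ 201.66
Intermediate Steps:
26452/(-12800) + E/g(22, -152) = 26452/(-12800) + 35041/172 = 26452*(-1/12800) + 35041*(1/172) = -6613/3200 + 35041/172 = 27748441/137600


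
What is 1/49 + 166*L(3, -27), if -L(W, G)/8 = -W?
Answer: 195217/49 ≈ 3984.0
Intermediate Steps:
L(W, G) = 8*W (L(W, G) = -(-8)*W = 8*W)
1/49 + 166*L(3, -27) = 1/49 + 166*(8*3) = 1/49 + 166*24 = 1/49 + 3984 = 195217/49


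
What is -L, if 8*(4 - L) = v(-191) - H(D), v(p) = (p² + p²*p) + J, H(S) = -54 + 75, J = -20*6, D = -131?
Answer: -6931563/8 ≈ -8.6645e+5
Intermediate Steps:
J = -120
H(S) = 21
v(p) = -120 + p² + p³ (v(p) = (p² + p²*p) - 120 = (p² + p³) - 120 = -120 + p² + p³)
L = 6931563/8 (L = 4 - ((-120 + (-191)² + (-191)³) - 1*21)/8 = 4 - ((-120 + 36481 - 6967871) - 21)/8 = 4 - (-6931510 - 21)/8 = 4 - ⅛*(-6931531) = 4 + 6931531/8 = 6931563/8 ≈ 8.6645e+5)
-L = -1*6931563/8 = -6931563/8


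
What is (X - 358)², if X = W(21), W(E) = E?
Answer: 113569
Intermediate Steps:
X = 21
(X - 358)² = (21 - 358)² = (-337)² = 113569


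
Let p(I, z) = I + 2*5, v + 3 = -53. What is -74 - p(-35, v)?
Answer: -49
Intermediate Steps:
v = -56 (v = -3 - 53 = -56)
p(I, z) = 10 + I (p(I, z) = I + 10 = 10 + I)
-74 - p(-35, v) = -74 - (10 - 35) = -74 - 1*(-25) = -74 + 25 = -49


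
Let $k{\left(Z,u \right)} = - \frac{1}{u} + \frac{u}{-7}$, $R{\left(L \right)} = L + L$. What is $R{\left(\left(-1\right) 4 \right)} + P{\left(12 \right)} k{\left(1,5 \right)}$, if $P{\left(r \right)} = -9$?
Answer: $\frac{8}{35} \approx 0.22857$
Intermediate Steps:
$R{\left(L \right)} = 2 L$
$k{\left(Z,u \right)} = - \frac{1}{u} - \frac{u}{7}$ ($k{\left(Z,u \right)} = - \frac{1}{u} + u \left(- \frac{1}{7}\right) = - \frac{1}{u} - \frac{u}{7}$)
$R{\left(\left(-1\right) 4 \right)} + P{\left(12 \right)} k{\left(1,5 \right)} = 2 \left(\left(-1\right) 4\right) - 9 \left(- \frac{1}{5} - \frac{5}{7}\right) = 2 \left(-4\right) - 9 \left(\left(-1\right) \frac{1}{5} - \frac{5}{7}\right) = -8 - 9 \left(- \frac{1}{5} - \frac{5}{7}\right) = -8 - - \frac{288}{35} = -8 + \frac{288}{35} = \frac{8}{35}$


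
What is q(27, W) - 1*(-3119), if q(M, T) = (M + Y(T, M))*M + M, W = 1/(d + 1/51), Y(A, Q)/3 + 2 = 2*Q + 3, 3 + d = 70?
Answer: 8330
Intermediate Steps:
d = 67 (d = -3 + 70 = 67)
Y(A, Q) = 3 + 6*Q (Y(A, Q) = -6 + 3*(2*Q + 3) = -6 + 3*(3 + 2*Q) = -6 + (9 + 6*Q) = 3 + 6*Q)
W = 51/3418 (W = 1/(67 + 1/51) = 1/(3418/51) = 51/3418 ≈ 0.014921)
q(M, T) = M + M*(3 + 7*M) (q(M, T) = (M + (3 + 6*M))*M + M = (3 + 7*M)*M + M = M*(3 + 7*M) + M = M + M*(3 + 7*M))
q(27, W) - 1*(-3119) = 27*(4 + 7*27) - 1*(-3119) = 27*(4 + 189) + 3119 = 27*193 + 3119 = 5211 + 3119 = 8330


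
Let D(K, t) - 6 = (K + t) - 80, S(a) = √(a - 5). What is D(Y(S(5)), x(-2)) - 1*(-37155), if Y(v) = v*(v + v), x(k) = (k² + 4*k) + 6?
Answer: 37083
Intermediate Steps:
S(a) = √(-5 + a)
x(k) = 6 + k² + 4*k
Y(v) = 2*v² (Y(v) = v*(2*v) = 2*v²)
D(K, t) = -74 + K + t (D(K, t) = 6 + ((K + t) - 80) = 6 + (-80 + K + t) = -74 + K + t)
D(Y(S(5)), x(-2)) - 1*(-37155) = (-74 + 2*(√(-5 + 5))² + (6 + (-2)² + 4*(-2))) - 1*(-37155) = (-74 + 2*(√0)² + (6 + 4 - 8)) + 37155 = (-74 + 2*0² + 2) + 37155 = (-74 + 2*0 + 2) + 37155 = (-74 + 0 + 2) + 37155 = -72 + 37155 = 37083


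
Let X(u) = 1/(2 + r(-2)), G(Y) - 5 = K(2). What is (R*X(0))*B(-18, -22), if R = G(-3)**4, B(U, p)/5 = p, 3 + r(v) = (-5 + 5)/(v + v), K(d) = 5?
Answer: 1100000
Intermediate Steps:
r(v) = -3 (r(v) = -3 + (-5 + 5)/(v + v) = -3 + 0/((2*v)) = -3 + 0*(1/(2*v)) = -3 + 0 = -3)
G(Y) = 10 (G(Y) = 5 + 5 = 10)
B(U, p) = 5*p
X(u) = -1 (X(u) = 1/(2 - 3) = 1/(-1) = -1)
R = 10000 (R = 10**4 = 10000)
(R*X(0))*B(-18, -22) = (10000*(-1))*(5*(-22)) = -10000*(-110) = 1100000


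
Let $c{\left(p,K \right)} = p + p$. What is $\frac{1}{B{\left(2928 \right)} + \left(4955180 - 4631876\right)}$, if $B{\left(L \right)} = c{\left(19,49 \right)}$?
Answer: $\frac{1}{323342} \approx 3.0927 \cdot 10^{-6}$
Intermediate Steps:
$c{\left(p,K \right)} = 2 p$
$B{\left(L \right)} = 38$ ($B{\left(L \right)} = 2 \cdot 19 = 38$)
$\frac{1}{B{\left(2928 \right)} + \left(4955180 - 4631876\right)} = \frac{1}{38 + \left(4955180 - 4631876\right)} = \frac{1}{38 + 323304} = \frac{1}{323342}$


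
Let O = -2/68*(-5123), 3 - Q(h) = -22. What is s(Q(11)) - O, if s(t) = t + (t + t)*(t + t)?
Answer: 80727/34 ≈ 2374.3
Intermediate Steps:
Q(h) = 25 (Q(h) = 3 - 1*(-22) = 3 + 22 = 25)
O = 5123/34 (O = -2*1/68*(-5123) = -1/34*(-5123) = 5123/34 ≈ 150.68)
s(t) = t + 4*t² (s(t) = t + (2*t)*(2*t) = t + 4*t²)
s(Q(11)) - O = 25*(1 + 4*25) - 1*5123/34 = 25*(1 + 100) - 5123/34 = 25*101 - 5123/34 = 2525 - 5123/34 = 80727/34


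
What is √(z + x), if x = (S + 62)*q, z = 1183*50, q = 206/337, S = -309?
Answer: 2*√1675114779/337 ≈ 242.90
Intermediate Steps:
q = 206/337 (q = 206*(1/337) = 206/337 ≈ 0.61128)
z = 59150
x = -50882/337 (x = (-309 + 62)*(206/337) = -247*206/337 = -50882/337 ≈ -150.99)
√(z + x) = √(59150 - 50882/337) = √(19882668/337) = 2*√1675114779/337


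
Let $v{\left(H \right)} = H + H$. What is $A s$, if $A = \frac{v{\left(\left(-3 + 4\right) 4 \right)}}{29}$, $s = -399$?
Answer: $- \frac{3192}{29} \approx -110.07$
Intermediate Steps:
$v{\left(H \right)} = 2 H$
$A = \frac{8}{29}$ ($A = \frac{2 \left(-3 + 4\right) 4}{29} = 2 \cdot 1 \cdot 4 \cdot \frac{1}{29} = 2 \cdot 4 \cdot \frac{1}{29} = 8 \cdot \frac{1}{29} = \frac{8}{29} \approx 0.27586$)
$A s = \frac{8}{29} \left(-399\right) = - \frac{3192}{29}$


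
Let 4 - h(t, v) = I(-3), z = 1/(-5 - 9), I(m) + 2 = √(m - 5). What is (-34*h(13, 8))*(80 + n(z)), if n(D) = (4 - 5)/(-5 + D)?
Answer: -1161576/71 + 387192*I*√2/71 ≈ -16360.0 + 7712.3*I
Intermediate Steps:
I(m) = -2 + √(-5 + m) (I(m) = -2 + √(m - 5) = -2 + √(-5 + m))
z = -1/14 (z = 1/(-14) = -1/14 ≈ -0.071429)
h(t, v) = 6 - 2*I*√2 (h(t, v) = 4 - (-2 + √(-5 - 3)) = 4 - (-2 + √(-8)) = 4 - (-2 + 2*I*√2) = 4 + (2 - 2*I*√2) = 6 - 2*I*√2)
n(D) = -1/(-5 + D)
(-34*h(13, 8))*(80 + n(z)) = (-34*(6 - 2*I*√2))*(80 - 1/(-5 - 1/14)) = (-204 + 68*I*√2)*(80 - 1/(-71/14)) = (-204 + 68*I*√2)*(80 - 1*(-14/71)) = (-204 + 68*I*√2)*(80 + 14/71) = (-204 + 68*I*√2)*(5694/71) = -1161576/71 + 387192*I*√2/71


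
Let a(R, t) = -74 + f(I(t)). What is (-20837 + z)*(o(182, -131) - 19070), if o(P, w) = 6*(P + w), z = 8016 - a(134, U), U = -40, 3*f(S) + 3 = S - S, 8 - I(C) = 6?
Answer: 239165944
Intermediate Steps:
I(C) = 2 (I(C) = 8 - 1*6 = 8 - 6 = 2)
f(S) = -1 (f(S) = -1 + (S - S)/3 = -1 + (⅓)*0 = -1 + 0 = -1)
a(R, t) = -75 (a(R, t) = -74 - 1 = -75)
z = 8091 (z = 8016 - 1*(-75) = 8016 + 75 = 8091)
o(P, w) = 6*P + 6*w
(-20837 + z)*(o(182, -131) - 19070) = (-20837 + 8091)*((6*182 + 6*(-131)) - 19070) = -12746*((1092 - 786) - 19070) = -12746*(306 - 19070) = -12746*(-18764) = 239165944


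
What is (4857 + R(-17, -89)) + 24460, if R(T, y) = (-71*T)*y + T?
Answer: -78123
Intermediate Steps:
R(T, y) = T - 71*T*y (R(T, y) = -71*T*y + T = T - 71*T*y)
(4857 + R(-17, -89)) + 24460 = (4857 - 17*(1 - 71*(-89))) + 24460 = (4857 - 17*(1 + 6319)) + 24460 = (4857 - 17*6320) + 24460 = (4857 - 107440) + 24460 = -102583 + 24460 = -78123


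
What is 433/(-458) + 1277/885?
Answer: 201661/405330 ≈ 0.49752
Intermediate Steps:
433/(-458) + 1277/885 = 433*(-1/458) + 1277*(1/885) = -433/458 + 1277/885 = 201661/405330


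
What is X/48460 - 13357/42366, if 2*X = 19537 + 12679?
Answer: 8787827/513264090 ≈ 0.017121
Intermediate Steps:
X = 16108 (X = (19537 + 12679)/2 = (1/2)*32216 = 16108)
X/48460 - 13357/42366 = 16108/48460 - 13357/42366 = 16108*(1/48460) - 13357*1/42366 = 4027/12115 - 13357/42366 = 8787827/513264090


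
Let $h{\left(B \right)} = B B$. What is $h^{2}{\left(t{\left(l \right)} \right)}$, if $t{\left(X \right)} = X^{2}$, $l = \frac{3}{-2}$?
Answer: $\frac{6561}{256} \approx 25.629$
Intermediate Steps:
$l = - \frac{3}{2}$ ($l = 3 \left(- \frac{1}{2}\right) = - \frac{3}{2} \approx -1.5$)
$h{\left(B \right)} = B^{2}$
$h^{2}{\left(t{\left(l \right)} \right)} = \left(\left(\left(- \frac{3}{2}\right)^{2}\right)^{2}\right)^{2} = \left(\left(\frac{9}{4}\right)^{2}\right)^{2} = \left(\frac{81}{16}\right)^{2} = \frac{6561}{256}$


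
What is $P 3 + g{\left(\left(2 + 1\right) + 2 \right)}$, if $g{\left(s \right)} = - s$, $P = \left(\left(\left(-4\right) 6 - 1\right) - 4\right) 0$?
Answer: $-5$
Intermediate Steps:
$P = 0$ ($P = \left(\left(-24 - 1\right) - 4\right) 0 = \left(-25 - 4\right) 0 = \left(-29\right) 0 = 0$)
$P 3 + g{\left(\left(2 + 1\right) + 2 \right)} = 0 \cdot 3 - \left(\left(2 + 1\right) + 2\right) = 0 - \left(3 + 2\right) = 0 - 5 = -5$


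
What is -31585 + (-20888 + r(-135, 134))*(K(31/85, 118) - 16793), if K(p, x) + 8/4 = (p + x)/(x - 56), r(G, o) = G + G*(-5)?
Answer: 900311592011/2635 ≈ 3.4167e+8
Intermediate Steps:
r(G, o) = -4*G (r(G, o) = G - 5*G = -4*G)
K(p, x) = -2 + (p + x)/(-56 + x) (K(p, x) = -2 + (p + x)/(x - 56) = -2 + (p + x)/(-56 + x))
-31585 + (-20888 + r(-135, 134))*(K(31/85, 118) - 16793) = -31585 + (-20888 - 4*(-135))*((112 + 31/85 - 1*118)/(-56 + 118) - 16793) = -31585 + (-20888 + 540)*((112 + 31*(1/85) - 118)/62 - 16793) = -31585 - 20348*((112 + 31/85 - 118)/62 - 16793) = -31585 - 20348*((1/62)*(-479/85) - 16793) = -31585 - 20348*(-479/5270 - 16793) = -31585 - 20348*(-88499589/5270) = -31585 + 900394818486/2635 = 900311592011/2635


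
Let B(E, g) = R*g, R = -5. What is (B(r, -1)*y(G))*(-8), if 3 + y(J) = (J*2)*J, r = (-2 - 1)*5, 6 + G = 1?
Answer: -1880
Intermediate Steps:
G = -5 (G = -6 + 1 = -5)
r = -15 (r = -3*5 = -15)
B(E, g) = -5*g
y(J) = -3 + 2*J² (y(J) = -3 + (J*2)*J = -3 + (2*J)*J = -3 + 2*J²)
(B(r, -1)*y(G))*(-8) = ((-5*(-1))*(-3 + 2*(-5)²))*(-8) = (5*(-3 + 2*25))*(-8) = (5*(-3 + 50))*(-8) = (5*47)*(-8) = 235*(-8) = -1880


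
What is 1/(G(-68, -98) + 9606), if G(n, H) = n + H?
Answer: 1/9440 ≈ 0.00010593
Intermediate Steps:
G(n, H) = H + n
1/(G(-68, -98) + 9606) = 1/((-98 - 68) + 9606) = 1/(-166 + 9606) = 1/9440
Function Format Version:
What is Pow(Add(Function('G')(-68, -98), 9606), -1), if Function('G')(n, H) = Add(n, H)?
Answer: Rational(1, 9440) ≈ 0.00010593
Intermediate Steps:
Function('G')(n, H) = Add(H, n)
Pow(Add(Function('G')(-68, -98), 9606), -1) = Pow(Add(Add(-98, -68), 9606), -1) = Pow(Add(-166, 9606), -1) = Pow(9440, -1) = Rational(1, 9440)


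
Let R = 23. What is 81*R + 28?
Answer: 1891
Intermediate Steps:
81*R + 28 = 81*23 + 28 = 1863 + 28 = 1891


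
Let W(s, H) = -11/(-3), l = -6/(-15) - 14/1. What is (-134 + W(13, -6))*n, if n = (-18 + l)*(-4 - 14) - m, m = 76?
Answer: -963424/15 ≈ -64228.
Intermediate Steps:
l = -68/5 (l = -6*(-1/15) - 14*1 = 2/5 - 14 = -68/5 ≈ -13.600)
W(s, H) = 11/3 (W(s, H) = -11*(-1/3) = 11/3)
n = 2464/5 (n = (-18 - 68/5)*(-4 - 14) - 1*76 = -158/5*(-18) - 76 = 2844/5 - 76 = 2464/5 ≈ 492.80)
(-134 + W(13, -6))*n = (-134 + 11/3)*(2464/5) = -391/3*2464/5 = -963424/15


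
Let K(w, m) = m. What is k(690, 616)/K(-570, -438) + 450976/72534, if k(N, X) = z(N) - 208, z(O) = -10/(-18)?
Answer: 318861395/47654838 ≈ 6.6911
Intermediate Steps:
z(O) = 5/9 (z(O) = -10*(-1/18) = 5/9)
k(N, X) = -1867/9 (k(N, X) = 5/9 - 208 = -1867/9)
k(690, 616)/K(-570, -438) + 450976/72534 = -1867/9/(-438) + 450976/72534 = -1867/9*(-1/438) + 450976*(1/72534) = 1867/3942 + 225488/36267 = 318861395/47654838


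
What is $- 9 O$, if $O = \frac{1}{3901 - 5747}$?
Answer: $\frac{9}{1846} \approx 0.0048754$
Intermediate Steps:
$O = - \frac{1}{1846}$ ($O = \frac{1}{-1846} = - \frac{1}{1846} \approx -0.00054171$)
$- 9 O = \left(-9\right) \left(- \frac{1}{1846}\right) = \frac{9}{1846}$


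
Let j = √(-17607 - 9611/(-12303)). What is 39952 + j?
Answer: 39952 + I*√296104926770/4101 ≈ 39952.0 + 132.69*I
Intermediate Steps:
j = I*√296104926770/4101 (j = √(-17607 - 9611*(-1/12303)) = √(-17607 + 9611/12303) = √(-216609310/12303) = I*√296104926770/4101 ≈ 132.69*I)
39952 + j = 39952 + I*√296104926770/4101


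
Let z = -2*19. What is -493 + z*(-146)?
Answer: 5055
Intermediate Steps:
z = -38
-493 + z*(-146) = -493 - 38*(-146) = -493 + 5548 = 5055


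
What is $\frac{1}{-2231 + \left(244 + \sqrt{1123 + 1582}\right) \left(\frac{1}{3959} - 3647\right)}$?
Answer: $- \frac{13982474180423}{11909840445772781089} + \frac{57161910648 \sqrt{2705}}{11909840445772781089} \approx -9.244 \cdot 10^{-7}$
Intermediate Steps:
$\frac{1}{-2231 + \left(244 + \sqrt{1123 + 1582}\right) \left(\frac{1}{3959} - 3647\right)} = \frac{1}{-2231 + \left(244 + \sqrt{2705}\right) \left(\frac{1}{3959} - 3647\right)} = \frac{1}{-2231 + \left(244 + \sqrt{2705}\right) \left(- \frac{14438472}{3959}\right)} = \frac{1}{-2231 - \left(\frac{3522987168}{3959} + \frac{14438472 \sqrt{2705}}{3959}\right)} = \frac{1}{- \frac{3531819697}{3959} - \frac{14438472 \sqrt{2705}}{3959}}$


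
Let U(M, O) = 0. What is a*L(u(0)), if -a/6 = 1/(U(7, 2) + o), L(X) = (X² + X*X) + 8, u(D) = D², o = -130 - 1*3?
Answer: 48/133 ≈ 0.36090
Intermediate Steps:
o = -133 (o = -130 - 3 = -133)
L(X) = 8 + 2*X² (L(X) = (X² + X²) + 8 = 2*X² + 8 = 8 + 2*X²)
a = 6/133 (a = -6/(0 - 133) = -6/(-133) = -6*(-1/133) = 6/133 ≈ 0.045113)
a*L(u(0)) = 6*(8 + 2*(0²)²)/133 = 6*(8 + 2*0²)/133 = 6*(8 + 2*0)/133 = 6*(8 + 0)/133 = (6/133)*8 = 48/133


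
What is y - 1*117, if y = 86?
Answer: -31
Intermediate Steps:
y - 1*117 = 86 - 1*117 = 86 - 117 = -31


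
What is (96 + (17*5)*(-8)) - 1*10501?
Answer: -11085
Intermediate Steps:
(96 + (17*5)*(-8)) - 1*10501 = (96 + 85*(-8)) - 10501 = (96 - 680) - 10501 = -584 - 10501 = -11085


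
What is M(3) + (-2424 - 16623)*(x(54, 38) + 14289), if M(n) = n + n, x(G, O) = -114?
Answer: -269991219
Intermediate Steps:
M(n) = 2*n
M(3) + (-2424 - 16623)*(x(54, 38) + 14289) = 2*3 + (-2424 - 16623)*(-114 + 14289) = 6 - 19047*14175 = 6 - 269991225 = -269991219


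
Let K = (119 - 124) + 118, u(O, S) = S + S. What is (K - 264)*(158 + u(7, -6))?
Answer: -22046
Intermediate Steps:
u(O, S) = 2*S
K = 113 (K = -5 + 118 = 113)
(K - 264)*(158 + u(7, -6)) = (113 - 264)*(158 + 2*(-6)) = -151*(158 - 12) = -151*146 = -22046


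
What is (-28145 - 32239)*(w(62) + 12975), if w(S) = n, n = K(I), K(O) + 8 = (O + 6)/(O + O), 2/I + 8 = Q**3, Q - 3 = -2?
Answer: -782395488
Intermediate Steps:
Q = 1 (Q = 3 - 2 = 1)
I = -2/7 (I = 2/(-8 + 1**3) = 2/(-8 + 1) = 2/(-7) = 2*(-1/7) = -2/7 ≈ -0.28571)
K(O) = -8 + (6 + O)/(2*O) (K(O) = -8 + (O + 6)/(O + O) = -8 + (6 + O)/((2*O)) = -8 + (6 + O)*(1/(2*O)) = -8 + (6 + O)/(2*O))
n = -18 (n = -15/2 + 3/(-2/7) = -15/2 + 3*(-7/2) = -15/2 - 21/2 = -18)
w(S) = -18
(-28145 - 32239)*(w(62) + 12975) = (-28145 - 32239)*(-18 + 12975) = -60384*12957 = -782395488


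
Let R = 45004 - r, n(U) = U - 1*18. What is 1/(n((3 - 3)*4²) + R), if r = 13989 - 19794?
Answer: 1/50791 ≈ 1.9689e-5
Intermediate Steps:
r = -5805
n(U) = -18 + U (n(U) = U - 18 = -18 + U)
R = 50809 (R = 45004 - 1*(-5805) = 45004 + 5805 = 50809)
1/(n((3 - 3)*4²) + R) = 1/((-18 + (3 - 3)*4²) + 50809) = 1/((-18 + 0*16) + 50809) = 1/((-18 + 0) + 50809) = 1/(-18 + 50809) = 1/50791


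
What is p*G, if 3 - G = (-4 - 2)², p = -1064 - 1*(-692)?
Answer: 12276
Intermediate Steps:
p = -372 (p = -1064 + 692 = -372)
G = -33 (G = 3 - (-4 - 2)² = 3 - 1*(-6)² = 3 - 1*36 = 3 - 36 = -33)
p*G = -372*(-33) = 12276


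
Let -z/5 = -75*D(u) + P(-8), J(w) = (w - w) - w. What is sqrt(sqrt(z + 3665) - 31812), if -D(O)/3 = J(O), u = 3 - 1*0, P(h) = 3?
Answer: sqrt(-31812 + 5*sqrt(281)) ≈ 178.12*I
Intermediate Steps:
u = 3 (u = 3 + 0 = 3)
J(w) = -w (J(w) = 0 - w = -w)
D(O) = 3*O (D(O) = -(-3)*O = 3*O)
z = 3360 (z = -5*(-225*3 + 3) = -5*(-75*9 + 3) = -5*(-675 + 3) = -5*(-672) = 3360)
sqrt(sqrt(z + 3665) - 31812) = sqrt(sqrt(3360 + 3665) - 31812) = sqrt(sqrt(7025) - 31812) = sqrt(5*sqrt(281) - 31812) = sqrt(-31812 + 5*sqrt(281))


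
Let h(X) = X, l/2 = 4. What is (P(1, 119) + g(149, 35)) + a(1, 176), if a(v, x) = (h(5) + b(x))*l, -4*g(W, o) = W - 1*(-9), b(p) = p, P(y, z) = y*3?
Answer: 2823/2 ≈ 1411.5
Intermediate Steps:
P(y, z) = 3*y
l = 8 (l = 2*4 = 8)
g(W, o) = -9/4 - W/4 (g(W, o) = -(W - 1*(-9))/4 = -(W + 9)/4 = -(9 + W)/4 = -9/4 - W/4)
a(v, x) = 40 + 8*x (a(v, x) = (5 + x)*8 = 40 + 8*x)
(P(1, 119) + g(149, 35)) + a(1, 176) = (3*1 + (-9/4 - ¼*149)) + (40 + 8*176) = (3 + (-9/4 - 149/4)) + (40 + 1408) = (3 - 79/2) + 1448 = -73/2 + 1448 = 2823/2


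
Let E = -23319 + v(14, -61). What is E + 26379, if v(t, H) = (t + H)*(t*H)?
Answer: 43198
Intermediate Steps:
v(t, H) = H*t*(H + t) (v(t, H) = (H + t)*(H*t) = H*t*(H + t))
E = 16819 (E = -23319 - 61*14*(-61 + 14) = -23319 - 61*14*(-47) = -23319 + 40138 = 16819)
E + 26379 = 16819 + 26379 = 43198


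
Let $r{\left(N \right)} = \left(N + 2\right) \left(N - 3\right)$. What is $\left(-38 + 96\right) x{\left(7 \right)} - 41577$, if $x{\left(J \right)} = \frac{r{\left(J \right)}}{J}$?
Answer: $- \frac{288951}{7} \approx -41279.0$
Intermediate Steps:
$r{\left(N \right)} = \left(-3 + N\right) \left(2 + N\right)$ ($r{\left(N \right)} = \left(2 + N\right) \left(-3 + N\right) = \left(-3 + N\right) \left(2 + N\right)$)
$x{\left(J \right)} = \frac{-6 + J^{2} - J}{J}$
$\left(-38 + 96\right) x{\left(7 \right)} - 41577 = \left(-38 + 96\right) \left(-1 + 7 - \frac{6}{7}\right) - 41577 = 58 \left(-1 + 7 - \frac{6}{7}\right) - 41577 = 58 \cdot \frac{36}{7} - 41577 = \frac{2088}{7} - 41577 = - \frac{288951}{7}$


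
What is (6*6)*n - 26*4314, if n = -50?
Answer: -113964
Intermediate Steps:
(6*6)*n - 26*4314 = (6*6)*(-50) - 26*4314 = 36*(-50) - 1*112164 = -1800 - 112164 = -113964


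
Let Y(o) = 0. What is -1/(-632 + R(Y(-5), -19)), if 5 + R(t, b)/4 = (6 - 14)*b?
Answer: 1/44 ≈ 0.022727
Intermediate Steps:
R(t, b) = -20 - 32*b (R(t, b) = -20 + 4*((6 - 14)*b) = -20 + 4*(-8*b) = -20 - 32*b)
-1/(-632 + R(Y(-5), -19)) = -1/(-632 + (-20 - 32*(-19))) = -1/(-632 + (-20 + 608)) = -1/(-632 + 588) = -1/(-44) = -1*(-1/44) = 1/44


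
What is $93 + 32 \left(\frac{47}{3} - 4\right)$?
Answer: $\frac{1399}{3} \approx 466.33$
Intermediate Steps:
$93 + 32 \left(\frac{47}{3} - 4\right) = 93 + 32 \cdot \frac{35}{3} = 93 + \frac{1120}{3} = \frac{1399}{3}$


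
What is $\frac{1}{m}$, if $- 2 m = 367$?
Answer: $- \frac{2}{367} \approx -0.0054496$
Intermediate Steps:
$m = - \frac{367}{2}$ ($m = \left(- \frac{1}{2}\right) 367 = - \frac{367}{2} \approx -183.5$)
$\frac{1}{m} = \frac{1}{- \frac{367}{2}} = - \frac{2}{367}$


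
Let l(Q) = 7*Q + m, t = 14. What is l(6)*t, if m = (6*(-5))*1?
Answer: 168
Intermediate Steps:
m = -30 (m = -30*1 = -30)
l(Q) = -30 + 7*Q (l(Q) = 7*Q - 30 = -30 + 7*Q)
l(6)*t = (-30 + 7*6)*14 = (-30 + 42)*14 = 12*14 = 168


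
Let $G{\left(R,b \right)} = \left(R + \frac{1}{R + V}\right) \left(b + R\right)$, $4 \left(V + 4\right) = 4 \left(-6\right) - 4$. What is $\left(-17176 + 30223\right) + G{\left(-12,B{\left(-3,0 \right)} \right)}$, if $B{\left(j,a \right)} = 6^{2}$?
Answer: $\frac{293433}{23} \approx 12758.0$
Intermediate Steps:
$V = -11$ ($V = -4 + \frac{4 \left(-6\right) - 4}{4} = -4 + \frac{-24 - 4}{4} = -4 + \frac{1}{4} \left(-28\right) = -4 - 7 = -11$)
$B{\left(j,a \right)} = 36$
$G{\left(R,b \right)} = \left(R + b\right) \left(R + \frac{1}{-11 + R}\right)$ ($G{\left(R,b \right)} = \left(R + \frac{1}{R - 11}\right) \left(b + R\right) = \left(R + \frac{1}{-11 + R}\right) \left(R + b\right) = \left(R + b\right) \left(R + \frac{1}{-11 + R}\right)$)
$\left(-17176 + 30223\right) + G{\left(-12,B{\left(-3,0 \right)} \right)} = \left(-17176 + 30223\right) + \frac{-12 + 36 + \left(-12\right)^{3} - 11 \left(-12\right)^{2} + 36 \left(-12\right)^{2} - \left(-132\right) 36}{-11 - 12} = 13047 + \frac{-12 + 36 - 1728 - 1584 + 36 \cdot 144 + 4752}{-23} = 13047 - \frac{-12 + 36 - 1728 - 1584 + 5184 + 4752}{23} = 13047 - \frac{6648}{23} = \frac{293433}{23}$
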